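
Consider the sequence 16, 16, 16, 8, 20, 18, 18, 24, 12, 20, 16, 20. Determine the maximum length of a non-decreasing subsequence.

Track the smallest tail for each achievable length (allowing ties):
16 → extends → [16]
16 → extends → [16, 16]
16 → extends → [16, 16, 16]
8 → replaces 16 → [8, 16, 16]
20 → extends → [8, 16, 16, 20]
18 → replaces 20 → [8, 16, 16, 18]
18 → extends → [8, 16, 16, 18, 18]
24 → extends → [8, 16, 16, 18, 18, 24]
12 → replaces 16 → [8, 12, 16, 18, 18, 24]
20 → replaces 24 → [8, 12, 16, 18, 18, 20]
16 → replaces 18 → [8, 12, 16, 16, 18, 20]
20 → extends → [8, 12, 16, 16, 18, 20, 20]
Seven tails, so the longest non-decreasing subsequence has length 7 (e.g. 16, 16, 16, 18, 18, 20, 20).

7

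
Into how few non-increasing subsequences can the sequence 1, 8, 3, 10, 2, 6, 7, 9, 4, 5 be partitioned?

5

Place each on the leftmost legal pile:
1 → new pile 1 (tops now [1])
8 → new pile 2 (tops now [1, 8])
3 → pile 2 (tops now [1, 3])
10 → new pile 3 (tops now [1, 3, 10])
2 → pile 2 (tops now [1, 2, 10])
6 → pile 3 (tops now [1, 2, 6])
7 → new pile 4 (tops now [1, 2, 6, 7])
9 → new pile 5 (tops now [1, 2, 6, 7, 9])
4 → pile 3 (tops now [1, 2, 4, 7, 9])
5 → pile 4 (tops now [1, 2, 4, 5, 9])
Five piles.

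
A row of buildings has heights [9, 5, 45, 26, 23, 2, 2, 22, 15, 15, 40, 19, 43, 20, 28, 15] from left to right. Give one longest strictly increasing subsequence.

9, 15, 19, 20, 28

Patience tails give the LIS length; then backtrack through the dp parents:
9 → extends → [9]
5 → replaces 9 → [5]
45 → extends → [5, 45]
26 → replaces 45 → [5, 26]
23 → replaces 26 → [5, 23]
2 → replaces 5 → [2, 23]
2 → already a tail → [2, 23]
22 → replaces 23 → [2, 22]
15 → replaces 22 → [2, 15]
15 → already a tail → [2, 15]
40 → extends → [2, 15, 40]
19 → replaces 40 → [2, 15, 19]
43 → extends → [2, 15, 19, 43]
20 → replaces 43 → [2, 15, 19, 20]
28 → extends → [2, 15, 19, 20, 28]
15 → already a tail → [2, 15, 19, 20, 28]
Length 5; one witness is 9, 15, 19, 20, 28.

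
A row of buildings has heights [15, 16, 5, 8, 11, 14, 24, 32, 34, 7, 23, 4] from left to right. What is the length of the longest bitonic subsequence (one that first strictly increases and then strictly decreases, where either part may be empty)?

inc[i] = longest strictly increasing subsequence ending at i; dec[i] = longest strictly decreasing subsequence starting at i:
i:      1  2  3  4  5  6  7  8  9 10 11 12
a[i]:  15 16  5  8 11 14 24 32 34  7 23  4
inc:    1  2  1  2  3  4  5  6  7  2  5  1
dec:    4  4  2  3  3  3  3  3  3  2  2  1
Best peak at i=9 (value 34): inc=7, dec=3, length 7+3−1 = 9.

9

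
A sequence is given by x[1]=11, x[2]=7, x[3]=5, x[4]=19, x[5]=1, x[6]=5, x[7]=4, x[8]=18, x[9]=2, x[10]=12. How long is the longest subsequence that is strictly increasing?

3

Track the smallest tail for each achievable length (strict):
11 → extends → [11]
7 → replaces 11 → [7]
5 → replaces 7 → [5]
19 → extends → [5, 19]
1 → replaces 5 → [1, 19]
5 → replaces 19 → [1, 5]
4 → replaces 5 → [1, 4]
18 → extends → [1, 4, 18]
2 → replaces 4 → [1, 2, 18]
12 → replaces 18 → [1, 2, 12]
Three tails, so the longest strictly increasing subsequence has length 3 (e.g. 1, 5, 18).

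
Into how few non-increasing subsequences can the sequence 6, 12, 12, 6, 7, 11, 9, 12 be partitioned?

The minimum number of non-increasing subsequences covering a sequence equals the length of its longest strictly increasing subsequence.
LIS length is 4 (e.g. 6, 7, 11, 12), so 4 piles are needed.

4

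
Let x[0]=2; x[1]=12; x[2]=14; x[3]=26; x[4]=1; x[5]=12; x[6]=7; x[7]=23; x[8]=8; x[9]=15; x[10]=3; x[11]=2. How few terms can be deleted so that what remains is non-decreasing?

8

Fewest deletions = n − (longest non-decreasing subsequence).
Patience tails:
2 → extends → [2]
12 → extends → [2, 12]
14 → extends → [2, 12, 14]
26 → extends → [2, 12, 14, 26]
1 → replaces 2 → [1, 12, 14, 26]
12 → replaces 14 → [1, 12, 12, 26]
7 → replaces 12 → [1, 7, 12, 26]
23 → replaces 26 → [1, 7, 12, 23]
8 → replaces 12 → [1, 7, 8, 23]
15 → replaces 23 → [1, 7, 8, 15]
3 → replaces 7 → [1, 3, 8, 15]
2 → replaces 3 → [1, 2, 8, 15]
Longest non-decreasing subsequence has length 4, so deletions = 12 − 4 = 8.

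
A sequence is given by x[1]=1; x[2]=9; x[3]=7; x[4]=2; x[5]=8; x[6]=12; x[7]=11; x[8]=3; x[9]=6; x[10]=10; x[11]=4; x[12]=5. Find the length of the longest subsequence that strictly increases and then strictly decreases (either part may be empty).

7

inc[i] = longest strictly increasing subsequence ending at i; dec[i] = longest strictly decreasing subsequence starting at i:
i:      1  2  3  4  5  6  7  8  9 10 11 12
x[i]:   1  9  7  2  8 12 11  3  6 10  4  5
inc:    1  2  2  2  3  4  4  3  4  5  4  5
dec:    1  4  3  1  3  4  3  1  2  2  1  1
Best peak at i=6 (value 12): inc=4, dec=4, length 4+4−1 = 7.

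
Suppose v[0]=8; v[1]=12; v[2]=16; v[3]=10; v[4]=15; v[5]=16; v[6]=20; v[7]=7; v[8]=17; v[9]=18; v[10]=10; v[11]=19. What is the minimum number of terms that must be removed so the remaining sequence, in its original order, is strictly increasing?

Fewest deletions = n − (longest strictly increasing subsequence).
Patience tails:
8 → extends → [8]
12 → extends → [8, 12]
16 → extends → [8, 12, 16]
10 → replaces 12 → [8, 10, 16]
15 → replaces 16 → [8, 10, 15]
16 → extends → [8, 10, 15, 16]
20 → extends → [8, 10, 15, 16, 20]
7 → replaces 8 → [7, 10, 15, 16, 20]
17 → replaces 20 → [7, 10, 15, 16, 17]
18 → extends → [7, 10, 15, 16, 17, 18]
10 → already a tail → [7, 10, 15, 16, 17, 18]
19 → extends → [7, 10, 15, 16, 17, 18, 19]
Longest strictly increasing subsequence has length 7, so deletions = 12 − 7 = 5.

5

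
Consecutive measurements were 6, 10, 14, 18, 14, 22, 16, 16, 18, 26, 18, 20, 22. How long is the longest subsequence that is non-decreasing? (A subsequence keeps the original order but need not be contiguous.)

Let dp[i] be the length of the longest such subsequence ending at index i:
i:      1  2  3  4  5  6  7  8  9 10 11 12 13
a[i]:   6 10 14 18 14 22 16 16 18 26 18 20 22
dp:     1  2  3  4  4  5  5  6  7  8  8  9 10
Maximum dp value is 10.

10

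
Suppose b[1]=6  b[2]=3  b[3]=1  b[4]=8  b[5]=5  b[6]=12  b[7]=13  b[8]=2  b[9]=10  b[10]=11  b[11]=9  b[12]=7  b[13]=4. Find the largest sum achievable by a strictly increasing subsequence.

Let S[i] be the best sum of a strictly increasing subsequence ending at i:
i:      1  2  3  4  5  6  7  8  9 10 11 12 13
b[i]:   6  3  1  8  5 12 13  2 10 11  9  7  4
S:      6  3  1 14  8 26 39  3 24 35 23 15  7
Maximum is 39 (e.g. 6 + 8 + 12 + 13).

39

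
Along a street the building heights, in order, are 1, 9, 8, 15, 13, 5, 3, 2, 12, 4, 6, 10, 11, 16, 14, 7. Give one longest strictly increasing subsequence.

Patience tails give the LIS length; then backtrack through the dp parents:
1 → extends → [1]
9 → extends → [1, 9]
8 → replaces 9 → [1, 8]
15 → extends → [1, 8, 15]
13 → replaces 15 → [1, 8, 13]
5 → replaces 8 → [1, 5, 13]
3 → replaces 5 → [1, 3, 13]
2 → replaces 3 → [1, 2, 13]
12 → replaces 13 → [1, 2, 12]
4 → replaces 12 → [1, 2, 4]
6 → extends → [1, 2, 4, 6]
10 → extends → [1, 2, 4, 6, 10]
11 → extends → [1, 2, 4, 6, 10, 11]
16 → extends → [1, 2, 4, 6, 10, 11, 16]
14 → replaces 16 → [1, 2, 4, 6, 10, 11, 14]
7 → replaces 10 → [1, 2, 4, 6, 7, 11, 14]
Length 7; one witness is 1, 3, 4, 6, 10, 11, 16.

1, 3, 4, 6, 10, 11, 16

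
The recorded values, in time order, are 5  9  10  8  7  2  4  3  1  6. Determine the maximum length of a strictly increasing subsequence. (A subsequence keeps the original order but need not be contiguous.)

Let dp[i] be the length of the longest such subsequence ending at index i:
i:      1  2  3  4  5  6  7  8  9 10
a[i]:   5  9 10  8  7  2  4  3  1  6
dp:     1  2  3  2  2  1  2  2  1  3
Maximum dp value is 3.

3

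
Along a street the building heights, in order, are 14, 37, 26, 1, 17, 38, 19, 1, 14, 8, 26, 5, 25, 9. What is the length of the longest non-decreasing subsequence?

4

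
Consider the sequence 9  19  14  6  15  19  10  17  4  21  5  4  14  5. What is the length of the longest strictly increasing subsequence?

5

Track the smallest tail for each achievable length (strict):
9 → extends → [9]
19 → extends → [9, 19]
14 → replaces 19 → [9, 14]
6 → replaces 9 → [6, 14]
15 → extends → [6, 14, 15]
19 → extends → [6, 14, 15, 19]
10 → replaces 14 → [6, 10, 15, 19]
17 → replaces 19 → [6, 10, 15, 17]
4 → replaces 6 → [4, 10, 15, 17]
21 → extends → [4, 10, 15, 17, 21]
5 → replaces 10 → [4, 5, 15, 17, 21]
4 → already a tail → [4, 5, 15, 17, 21]
14 → replaces 15 → [4, 5, 14, 17, 21]
5 → already a tail → [4, 5, 14, 17, 21]
Five tails, so the longest strictly increasing subsequence has length 5 (e.g. 9, 14, 15, 19, 21).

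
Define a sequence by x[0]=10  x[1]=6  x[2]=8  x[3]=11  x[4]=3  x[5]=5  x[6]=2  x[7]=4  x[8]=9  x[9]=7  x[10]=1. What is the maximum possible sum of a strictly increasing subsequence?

Let S[i] be the best sum of a strictly increasing subsequence ending at i:
i:      0  1  2  3  4  5  6  7  8  9 10
x[i]:  10  6  8 11  3  5  2  4  9  7  1
S:     10  6 14 25  3  8  2  7 23 15  1
Maximum is 25 (e.g. 6 + 8 + 11).

25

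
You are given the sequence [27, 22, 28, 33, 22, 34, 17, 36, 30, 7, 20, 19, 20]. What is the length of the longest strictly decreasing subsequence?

4

Let dp[i] be the longest strictly decreasing subsequence ending at i:
i:      1  2  3  4  5  6  7  8  9 10 11 12 13
a[i]:  27 22 28 33 22 34 17 36 30  7 20 19 20
dp:     1  2  1  1  2  1  3  1  2  4  3  4  3
Maximum is 4.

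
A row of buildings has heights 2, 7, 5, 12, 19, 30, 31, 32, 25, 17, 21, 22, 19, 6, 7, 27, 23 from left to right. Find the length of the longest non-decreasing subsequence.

7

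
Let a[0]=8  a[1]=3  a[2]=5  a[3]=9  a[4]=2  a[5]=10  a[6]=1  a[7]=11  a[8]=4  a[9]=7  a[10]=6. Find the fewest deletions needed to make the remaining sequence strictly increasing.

Fewest deletions = n − (longest strictly increasing subsequence).
Patience tails:
8 → extends → [8]
3 → replaces 8 → [3]
5 → extends → [3, 5]
9 → extends → [3, 5, 9]
2 → replaces 3 → [2, 5, 9]
10 → extends → [2, 5, 9, 10]
1 → replaces 2 → [1, 5, 9, 10]
11 → extends → [1, 5, 9, 10, 11]
4 → replaces 5 → [1, 4, 9, 10, 11]
7 → replaces 9 → [1, 4, 7, 10, 11]
6 → replaces 7 → [1, 4, 6, 10, 11]
Longest strictly increasing subsequence has length 5, so deletions = 11 − 5 = 6.

6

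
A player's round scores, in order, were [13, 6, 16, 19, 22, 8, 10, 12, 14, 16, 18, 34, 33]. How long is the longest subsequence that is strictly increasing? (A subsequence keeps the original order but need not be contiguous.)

Let dp[i] be the length of the longest such subsequence ending at index i:
i:      1  2  3  4  5  6  7  8  9 10 11 12 13
a[i]:  13  6 16 19 22  8 10 12 14 16 18 34 33
dp:     1  1  2  3  4  2  3  4  5  6  7  8  8
Maximum dp value is 8.

8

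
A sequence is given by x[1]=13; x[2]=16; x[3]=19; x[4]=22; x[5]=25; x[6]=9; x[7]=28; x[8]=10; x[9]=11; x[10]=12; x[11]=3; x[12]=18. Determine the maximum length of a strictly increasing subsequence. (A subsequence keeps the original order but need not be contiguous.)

6

Track the smallest tail for each achievable length (strict):
13 → extends → [13]
16 → extends → [13, 16]
19 → extends → [13, 16, 19]
22 → extends → [13, 16, 19, 22]
25 → extends → [13, 16, 19, 22, 25]
9 → replaces 13 → [9, 16, 19, 22, 25]
28 → extends → [9, 16, 19, 22, 25, 28]
10 → replaces 16 → [9, 10, 19, 22, 25, 28]
11 → replaces 19 → [9, 10, 11, 22, 25, 28]
12 → replaces 22 → [9, 10, 11, 12, 25, 28]
3 → replaces 9 → [3, 10, 11, 12, 25, 28]
18 → replaces 25 → [3, 10, 11, 12, 18, 28]
Six tails, so the longest strictly increasing subsequence has length 6 (e.g. 13, 16, 19, 22, 25, 28).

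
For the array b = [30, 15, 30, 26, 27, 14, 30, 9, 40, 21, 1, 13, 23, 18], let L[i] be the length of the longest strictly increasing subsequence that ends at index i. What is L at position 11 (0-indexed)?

2

dp[i] = 1 + max{dp[j] : j<i, b[j]<b[i]} (or 1 if no such j):
i:      0  1  2  3  4  5  6  7  8  9 10 11 12 13
b[i]:  30 15 30 26 27 14 30  9 40 21  1 13 23 18
dp:     1  1  2  2  3  1  4  1  5  2  1  2  3  3
At index 11 the value is 2.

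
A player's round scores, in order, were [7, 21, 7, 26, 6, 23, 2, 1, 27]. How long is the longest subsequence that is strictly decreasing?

Let dp[i] be the longest strictly decreasing subsequence ending at i:
i:      1  2  3  4  5  6  7  8  9
a[i]:   7 21  7 26  6 23  2  1 27
dp:     1  1  2  1  3  2  4  5  1
Maximum is 5.

5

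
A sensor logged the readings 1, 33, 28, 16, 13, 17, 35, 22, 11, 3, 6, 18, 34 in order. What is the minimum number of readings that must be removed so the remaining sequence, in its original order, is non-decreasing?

Fewest deletions = n − (longest non-decreasing subsequence).
Patience tails:
1 → extends → [1]
33 → extends → [1, 33]
28 → replaces 33 → [1, 28]
16 → replaces 28 → [1, 16]
13 → replaces 16 → [1, 13]
17 → extends → [1, 13, 17]
35 → extends → [1, 13, 17, 35]
22 → replaces 35 → [1, 13, 17, 22]
11 → replaces 13 → [1, 11, 17, 22]
3 → replaces 11 → [1, 3, 17, 22]
6 → replaces 17 → [1, 3, 6, 22]
18 → replaces 22 → [1, 3, 6, 18]
34 → extends → [1, 3, 6, 18, 34]
Longest non-decreasing subsequence has length 5, so deletions = 13 − 5 = 8.

8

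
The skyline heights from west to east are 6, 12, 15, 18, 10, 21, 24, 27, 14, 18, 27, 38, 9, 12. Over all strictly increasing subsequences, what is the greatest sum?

161

Let S[i] be the best sum of a strictly increasing subsequence ending at i:
i:       1   2   3   4   5   6   7   8   9  10  11  12  13  14
a[i]:    6  12  15  18  10  21  24  27  14  18  27  38   9  12
S:       6  18  33  51  16  72  96 123  32  51 123 161  15  28
Maximum is 161 (e.g. 6 + 12 + 15 + 18 + 21 + 24 + 27 + 38).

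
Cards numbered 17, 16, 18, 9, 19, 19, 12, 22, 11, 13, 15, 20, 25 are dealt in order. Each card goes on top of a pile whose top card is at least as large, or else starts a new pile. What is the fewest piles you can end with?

Place each on the leftmost legal pile:
17 → new pile 1 (tops now [17])
16 → pile 1 (tops now [16])
18 → new pile 2 (tops now [16, 18])
9 → pile 1 (tops now [9, 18])
19 → new pile 3 (tops now [9, 18, 19])
19 → pile 3 (tops now [9, 18, 19])
12 → pile 2 (tops now [9, 12, 19])
22 → new pile 4 (tops now [9, 12, 19, 22])
11 → pile 2 (tops now [9, 11, 19, 22])
13 → pile 3 (tops now [9, 11, 13, 22])
15 → pile 4 (tops now [9, 11, 13, 15])
20 → new pile 5 (tops now [9, 11, 13, 15, 20])
25 → new pile 6 (tops now [9, 11, 13, 15, 20, 25])
Six piles.

6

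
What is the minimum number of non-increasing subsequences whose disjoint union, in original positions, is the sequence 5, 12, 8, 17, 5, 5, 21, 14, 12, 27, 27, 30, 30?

6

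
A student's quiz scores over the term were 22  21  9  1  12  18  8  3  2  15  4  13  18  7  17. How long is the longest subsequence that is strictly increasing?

Let dp[i] be the length of the longest such subsequence ending at index i:
i:      1  2  3  4  5  6  7  8  9 10 11 12 13 14 15
a[i]:  22 21  9  1 12 18  8  3  2 15  4 13 18  7 17
dp:     1  1  1  1  2  3  2  2  2  3  3  4  5  4  5
Maximum dp value is 5.

5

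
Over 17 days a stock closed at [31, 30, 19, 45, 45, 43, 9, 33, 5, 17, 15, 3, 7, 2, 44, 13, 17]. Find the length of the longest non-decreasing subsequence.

4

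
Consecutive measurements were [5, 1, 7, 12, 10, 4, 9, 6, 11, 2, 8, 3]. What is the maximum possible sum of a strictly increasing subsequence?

33

Let S[i] be the best sum of a strictly increasing subsequence ending at i:
i:      1  2  3  4  5  6  7  8  9 10 11 12
a[i]:   5  1  7 12 10  4  9  6 11  2  8  3
S:      5  1 12 24 22  5 21 11 33  3 20  6
Maximum is 33 (e.g. 5 + 7 + 10 + 11).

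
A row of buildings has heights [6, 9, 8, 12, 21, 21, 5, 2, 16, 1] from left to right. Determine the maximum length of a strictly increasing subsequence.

Track the smallest tail for each achievable length (strict):
6 → extends → [6]
9 → extends → [6, 9]
8 → replaces 9 → [6, 8]
12 → extends → [6, 8, 12]
21 → extends → [6, 8, 12, 21]
21 → already a tail → [6, 8, 12, 21]
5 → replaces 6 → [5, 8, 12, 21]
2 → replaces 5 → [2, 8, 12, 21]
16 → replaces 21 → [2, 8, 12, 16]
1 → replaces 2 → [1, 8, 12, 16]
Four tails, so the longest strictly increasing subsequence has length 4 (e.g. 6, 9, 12, 21).

4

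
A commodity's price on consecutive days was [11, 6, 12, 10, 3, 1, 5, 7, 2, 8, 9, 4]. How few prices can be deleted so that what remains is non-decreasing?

Fewest deletions = n − (longest non-decreasing subsequence).
Patience tails:
11 → extends → [11]
6 → replaces 11 → [6]
12 → extends → [6, 12]
10 → replaces 12 → [6, 10]
3 → replaces 6 → [3, 10]
1 → replaces 3 → [1, 10]
5 → replaces 10 → [1, 5]
7 → extends → [1, 5, 7]
2 → replaces 5 → [1, 2, 7]
8 → extends → [1, 2, 7, 8]
9 → extends → [1, 2, 7, 8, 9]
4 → replaces 7 → [1, 2, 4, 8, 9]
Longest non-decreasing subsequence has length 5, so deletions = 12 − 5 = 7.

7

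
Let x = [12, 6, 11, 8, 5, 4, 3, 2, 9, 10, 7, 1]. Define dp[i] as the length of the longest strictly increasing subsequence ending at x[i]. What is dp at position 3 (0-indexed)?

2

dp[i] = 1 + max{dp[j] : j<i, x[j]<x[i]} (or 1 if no such j):
i:      0  1  2  3  4  5  6  7  8  9 10 11
x[i]:  12  6 11  8  5  4  3  2  9 10  7  1
dp:     1  1  2  2  1  1  1  1  3  4  2  1
At index 3 the value is 2.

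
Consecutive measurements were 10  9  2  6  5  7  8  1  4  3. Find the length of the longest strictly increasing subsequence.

Track the smallest tail for each achievable length (strict):
10 → extends → [10]
9 → replaces 10 → [9]
2 → replaces 9 → [2]
6 → extends → [2, 6]
5 → replaces 6 → [2, 5]
7 → extends → [2, 5, 7]
8 → extends → [2, 5, 7, 8]
1 → replaces 2 → [1, 5, 7, 8]
4 → replaces 5 → [1, 4, 7, 8]
3 → replaces 4 → [1, 3, 7, 8]
Four tails, so the longest strictly increasing subsequence has length 4 (e.g. 2, 6, 7, 8).

4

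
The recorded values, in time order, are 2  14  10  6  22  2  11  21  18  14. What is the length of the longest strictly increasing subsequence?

Let dp[i] be the length of the longest such subsequence ending at index i:
i:      1  2  3  4  5  6  7  8  9 10
a[i]:   2 14 10  6 22  2 11 21 18 14
dp:     1  2  2  2  3  1  3  4  4  4
Maximum dp value is 4.

4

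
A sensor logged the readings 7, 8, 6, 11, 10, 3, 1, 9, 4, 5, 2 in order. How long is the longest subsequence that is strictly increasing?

3

Track the smallest tail for each achievable length (strict):
7 → extends → [7]
8 → extends → [7, 8]
6 → replaces 7 → [6, 8]
11 → extends → [6, 8, 11]
10 → replaces 11 → [6, 8, 10]
3 → replaces 6 → [3, 8, 10]
1 → replaces 3 → [1, 8, 10]
9 → replaces 10 → [1, 8, 9]
4 → replaces 8 → [1, 4, 9]
5 → replaces 9 → [1, 4, 5]
2 → replaces 4 → [1, 2, 5]
Three tails, so the longest strictly increasing subsequence has length 3 (e.g. 7, 8, 11).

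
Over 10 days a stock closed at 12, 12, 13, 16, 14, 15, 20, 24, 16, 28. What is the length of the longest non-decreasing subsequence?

8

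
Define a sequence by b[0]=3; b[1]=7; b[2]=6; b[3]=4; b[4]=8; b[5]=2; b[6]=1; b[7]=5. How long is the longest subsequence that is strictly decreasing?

Negate each value so 'decreasing' becomes 'increasing', then run patience tails on the negated sequence:
-3 → extends → [-3]
-7 → replaces -3 → [-7]
-6 → extends → [-7, -6]
-4 → extends → [-7, -6, -4]
-8 → replaces -7 → [-8, -6, -4]
-2 → extends → [-8, -6, -4, -2]
-1 → extends → [-8, -6, -4, -2, -1]
-5 → replaces -4 → [-8, -6, -5, -2, -1]
Five tails, so the longest strictly decreasing subsequence of the original has length 5.

5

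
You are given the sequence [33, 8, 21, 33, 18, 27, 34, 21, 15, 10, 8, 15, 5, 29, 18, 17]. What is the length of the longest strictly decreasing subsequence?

Negate each value so 'decreasing' becomes 'increasing', then run patience tails on the negated sequence:
-33 → extends → [-33]
-8 → extends → [-33, -8]
-21 → replaces -8 → [-33, -21]
-33 → already a tail → [-33, -21]
-18 → extends → [-33, -21, -18]
-27 → replaces -21 → [-33, -27, -18]
-34 → replaces -33 → [-34, -27, -18]
-21 → replaces -18 → [-34, -27, -21]
-15 → extends → [-34, -27, -21, -15]
-10 → extends → [-34, -27, -21, -15, -10]
-8 → extends → [-34, -27, -21, -15, -10, -8]
-15 → already a tail → [-34, -27, -21, -15, -10, -8]
-5 → extends → [-34, -27, -21, -15, -10, -8, -5]
-29 → replaces -27 → [-34, -29, -21, -15, -10, -8, -5]
-18 → replaces -15 → [-34, -29, -21, -18, -10, -8, -5]
-17 → replaces -10 → [-34, -29, -21, -18, -17, -8, -5]
Seven tails, so the longest strictly decreasing subsequence of the original has length 7.

7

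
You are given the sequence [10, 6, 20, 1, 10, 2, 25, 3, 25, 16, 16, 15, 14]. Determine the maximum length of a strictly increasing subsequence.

4

Track the smallest tail for each achievable length (strict):
10 → extends → [10]
6 → replaces 10 → [6]
20 → extends → [6, 20]
1 → replaces 6 → [1, 20]
10 → replaces 20 → [1, 10]
2 → replaces 10 → [1, 2]
25 → extends → [1, 2, 25]
3 → replaces 25 → [1, 2, 3]
25 → extends → [1, 2, 3, 25]
16 → replaces 25 → [1, 2, 3, 16]
16 → already a tail → [1, 2, 3, 16]
15 → replaces 16 → [1, 2, 3, 15]
14 → replaces 15 → [1, 2, 3, 14]
Four tails, so the longest strictly increasing subsequence has length 4 (e.g. 1, 2, 3, 25).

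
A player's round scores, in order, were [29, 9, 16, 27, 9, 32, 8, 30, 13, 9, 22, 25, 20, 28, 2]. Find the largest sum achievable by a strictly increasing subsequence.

Let S[i] be the best sum of a strictly increasing subsequence ending at i:
i:       1   2   3   4   5   6   7   8   9  10  11  12  13  14  15
a[i]:   29   9  16  27   9  32   8  30  13   9  22  25  20  28   2
S:      29   9  25  52   9  84   8  82  22  17  47  72  45 100   2
Maximum is 100 (e.g. 9 + 16 + 22 + 25 + 28).

100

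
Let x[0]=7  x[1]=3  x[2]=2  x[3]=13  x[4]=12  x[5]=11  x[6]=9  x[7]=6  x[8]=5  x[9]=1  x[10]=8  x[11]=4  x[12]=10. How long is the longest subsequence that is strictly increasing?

4

Let dp[i] be the length of the longest such subsequence ending at index i:
i:      0  1  2  3  4  5  6  7  8  9 10 11 12
x[i]:   7  3  2 13 12 11  9  6  5  1  8  4 10
dp:     1  1  1  2  2  2  2  2  2  1  3  2  4
Maximum dp value is 4.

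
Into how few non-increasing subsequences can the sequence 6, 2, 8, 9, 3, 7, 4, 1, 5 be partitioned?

4

The minimum number of non-increasing subsequences covering a sequence equals the length of its longest strictly increasing subsequence.
LIS length is 4 (e.g. 2, 3, 4, 5), so 4 piles are needed.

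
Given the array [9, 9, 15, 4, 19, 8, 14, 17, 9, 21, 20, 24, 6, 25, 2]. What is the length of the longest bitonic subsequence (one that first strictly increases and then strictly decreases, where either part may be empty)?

inc[i] = longest strictly increasing subsequence ending at i; dec[i] = longest strictly decreasing subsequence starting at i:
i:      1  2  3  4  5  6  7  8  9 10 11 12 13 14 15
a[i]:   9  9 15  4 19  8 14 17  9 21 20 24  6 25  2
inc:    1  1  2  1  3  2  3  4  3  5  5  6  2  7  1
dec:    4  4  5  2  5  3  4  4  3  4  3  3  2  2  1
Best peak at i=10 (value 21): inc=5, dec=4, length 5+4−1 = 8.

8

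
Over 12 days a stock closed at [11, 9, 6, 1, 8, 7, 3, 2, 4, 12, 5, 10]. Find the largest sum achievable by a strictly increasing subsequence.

26

Let S[i] be the best sum of a strictly increasing subsequence ending at i:
i:      1  2  3  4  5  6  7  8  9 10 11 12
a[i]:  11  9  6  1  8  7  3  2  4 12  5 10
S:     11  9  6  1 14 13  4  3  8 26 13 24
Maximum is 26 (e.g. 6 + 8 + 12).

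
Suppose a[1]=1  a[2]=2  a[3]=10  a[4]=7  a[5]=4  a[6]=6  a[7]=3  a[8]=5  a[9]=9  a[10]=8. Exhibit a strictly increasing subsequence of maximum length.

Patience tails give the LIS length; then backtrack through the dp parents:
1 → extends → [1]
2 → extends → [1, 2]
10 → extends → [1, 2, 10]
7 → replaces 10 → [1, 2, 7]
4 → replaces 7 → [1, 2, 4]
6 → extends → [1, 2, 4, 6]
3 → replaces 4 → [1, 2, 3, 6]
5 → replaces 6 → [1, 2, 3, 5]
9 → extends → [1, 2, 3, 5, 9]
8 → replaces 9 → [1, 2, 3, 5, 8]
Length 5; one witness is 1, 2, 4, 6, 9.

1, 2, 4, 6, 9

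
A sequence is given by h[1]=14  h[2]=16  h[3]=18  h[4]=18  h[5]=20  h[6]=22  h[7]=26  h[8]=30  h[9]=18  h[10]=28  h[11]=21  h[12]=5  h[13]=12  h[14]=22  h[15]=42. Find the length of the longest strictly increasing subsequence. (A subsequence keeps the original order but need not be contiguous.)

8

Track the smallest tail for each achievable length (strict):
14 → extends → [14]
16 → extends → [14, 16]
18 → extends → [14, 16, 18]
18 → already a tail → [14, 16, 18]
20 → extends → [14, 16, 18, 20]
22 → extends → [14, 16, 18, 20, 22]
26 → extends → [14, 16, 18, 20, 22, 26]
30 → extends → [14, 16, 18, 20, 22, 26, 30]
18 → already a tail → [14, 16, 18, 20, 22, 26, 30]
28 → replaces 30 → [14, 16, 18, 20, 22, 26, 28]
21 → replaces 22 → [14, 16, 18, 20, 21, 26, 28]
5 → replaces 14 → [5, 16, 18, 20, 21, 26, 28]
12 → replaces 16 → [5, 12, 18, 20, 21, 26, 28]
22 → replaces 26 → [5, 12, 18, 20, 21, 22, 28]
42 → extends → [5, 12, 18, 20, 21, 22, 28, 42]
Eight tails, so the longest strictly increasing subsequence has length 8 (e.g. 14, 16, 18, 20, 22, 26, 30, 42).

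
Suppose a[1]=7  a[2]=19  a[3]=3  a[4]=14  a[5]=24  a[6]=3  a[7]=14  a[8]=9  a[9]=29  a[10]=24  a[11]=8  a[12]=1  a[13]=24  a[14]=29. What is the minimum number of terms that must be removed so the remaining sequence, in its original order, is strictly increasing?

10

Fewest deletions = n − (longest strictly increasing subsequence).
Patience tails:
7 → extends → [7]
19 → extends → [7, 19]
3 → replaces 7 → [3, 19]
14 → replaces 19 → [3, 14]
24 → extends → [3, 14, 24]
3 → already a tail → [3, 14, 24]
14 → already a tail → [3, 14, 24]
9 → replaces 14 → [3, 9, 24]
29 → extends → [3, 9, 24, 29]
24 → already a tail → [3, 9, 24, 29]
8 → replaces 9 → [3, 8, 24, 29]
1 → replaces 3 → [1, 8, 24, 29]
24 → already a tail → [1, 8, 24, 29]
29 → already a tail → [1, 8, 24, 29]
Longest strictly increasing subsequence has length 4, so deletions = 14 − 4 = 10.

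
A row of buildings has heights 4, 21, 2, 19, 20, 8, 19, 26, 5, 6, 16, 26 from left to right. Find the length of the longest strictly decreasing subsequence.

4

Negate each value so 'decreasing' becomes 'increasing', then run patience tails on the negated sequence:
-4 → extends → [-4]
-21 → replaces -4 → [-21]
-2 → extends → [-21, -2]
-19 → replaces -2 → [-21, -19]
-20 → replaces -19 → [-21, -20]
-8 → extends → [-21, -20, -8]
-19 → replaces -8 → [-21, -20, -19]
-26 → replaces -21 → [-26, -20, -19]
-5 → extends → [-26, -20, -19, -5]
-6 → replaces -5 → [-26, -20, -19, -6]
-16 → replaces -6 → [-26, -20, -19, -16]
-26 → already a tail → [-26, -20, -19, -16]
Four tails, so the longest strictly decreasing subsequence of the original has length 4.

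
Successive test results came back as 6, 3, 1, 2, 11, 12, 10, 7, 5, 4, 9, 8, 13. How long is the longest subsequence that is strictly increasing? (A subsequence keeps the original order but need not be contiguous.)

Let dp[i] be the length of the longest such subsequence ending at index i:
i:      1  2  3  4  5  6  7  8  9 10 11 12 13
a[i]:   6  3  1  2 11 12 10  7  5  4  9  8 13
dp:     1  1  1  2  3  4  3  3  3  3  4  4  5
Maximum dp value is 5.

5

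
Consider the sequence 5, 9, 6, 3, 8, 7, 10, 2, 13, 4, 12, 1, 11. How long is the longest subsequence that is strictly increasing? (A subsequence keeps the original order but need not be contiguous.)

Let dp[i] be the length of the longest such subsequence ending at index i:
i:      1  2  3  4  5  6  7  8  9 10 11 12 13
a[i]:   5  9  6  3  8  7 10  2 13  4 12  1 11
dp:     1  2  2  1  3  3  4  1  5  2  5  1  5
Maximum dp value is 5.

5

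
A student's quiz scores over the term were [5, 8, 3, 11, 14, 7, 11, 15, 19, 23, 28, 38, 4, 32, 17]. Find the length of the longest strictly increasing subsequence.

9

Let dp[i] be the length of the longest such subsequence ending at index i:
i:      1  2  3  4  5  6  7  8  9 10 11 12 13 14 15
a[i]:   5  8  3 11 14  7 11 15 19 23 28 38  4 32 17
dp:     1  2  1  3  4  2  3  5  6  7  8  9  2  9  6
Maximum dp value is 9.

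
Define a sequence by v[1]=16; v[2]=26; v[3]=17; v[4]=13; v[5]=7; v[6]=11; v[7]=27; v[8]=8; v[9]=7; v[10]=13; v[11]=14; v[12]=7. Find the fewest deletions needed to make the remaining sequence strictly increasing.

8

Fewest deletions = n − (longest strictly increasing subsequence).
i:      1  2  3  4  5  6  7  8  9 10 11 12
v[i]:  16 26 17 13  7 11 27  8  7 13 14  7
dp:     1  2  2  1  1  2  3  2  1  3  4  1
max dp = 4, so deletions = 12 − 4 = 8.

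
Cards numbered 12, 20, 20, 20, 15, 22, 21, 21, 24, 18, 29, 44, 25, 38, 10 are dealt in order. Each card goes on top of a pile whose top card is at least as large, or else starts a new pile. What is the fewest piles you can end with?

6

The minimum number of non-increasing subsequences covering a sequence equals the length of its longest strictly increasing subsequence.
LIS length is 6 (e.g. 12, 20, 22, 24, 29, 44), so 6 piles are needed.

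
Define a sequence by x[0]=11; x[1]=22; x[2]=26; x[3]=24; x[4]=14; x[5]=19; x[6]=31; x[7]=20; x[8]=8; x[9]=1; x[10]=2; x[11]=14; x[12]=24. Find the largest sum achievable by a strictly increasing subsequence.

90

Let S[i] be the best sum of a strictly increasing subsequence ending at i:
i:      0  1  2  3  4  5  6  7  8  9 10 11 12
x[i]:  11 22 26 24 14 19 31 20  8  1  2 14 24
S:     11 33 59 57 25 44 90 64  8  1  3 25 88
Maximum is 90 (e.g. 11 + 22 + 26 + 31).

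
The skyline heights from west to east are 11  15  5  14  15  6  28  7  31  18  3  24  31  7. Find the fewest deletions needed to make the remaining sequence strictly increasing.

Fewest deletions = n − (longest strictly increasing subsequence).
i:      1  2  3  4  5  6  7  8  9 10 11 12 13 14
a[i]:  11 15  5 14 15  6 28  7 31 18  3 24 31  7
dp:     1  2  1  2  3  2  4  3  5  4  1  5  6  3
max dp = 6, so deletions = 14 − 6 = 8.

8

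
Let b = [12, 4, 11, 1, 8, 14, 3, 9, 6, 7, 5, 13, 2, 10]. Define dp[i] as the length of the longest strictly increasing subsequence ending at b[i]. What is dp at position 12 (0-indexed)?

2

dp[i] = 1 + max{dp[j] : j<i, b[j]<b[i]} (or 1 if no such j):
i:      0  1  2  3  4  5  6  7  8  9 10 11 12 13
b[i]:  12  4 11  1  8 14  3  9  6  7  5 13  2 10
dp:     1  1  2  1  2  3  2  3  3  4  3  5  2  5
At index 12 the value is 2.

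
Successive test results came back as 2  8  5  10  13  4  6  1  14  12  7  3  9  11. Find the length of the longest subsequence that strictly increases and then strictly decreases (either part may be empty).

8

inc[i] = longest strictly increasing subsequence ending at i; dec[i] = longest strictly decreasing subsequence starting at i:
i:      1  2  3  4  5  6  7  8  9 10 11 12 13 14
a[i]:   2  8  5 10 13  4  6  1 14 12  7  3  9 11
inc:    1  2  2  3  4  2  3  1  5  4  4  2  5  6
dec:    2  4  3  3  4  2  2  1  4  3  2  1  1  1
Best peak at i=9 (value 14): inc=5, dec=4, length 5+4−1 = 8.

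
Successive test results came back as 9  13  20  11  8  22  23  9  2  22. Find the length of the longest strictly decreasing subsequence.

Let dp[i] be the longest strictly decreasing subsequence ending at i:
i:      1  2  3  4  5  6  7  8  9 10
a[i]:   9 13 20 11  8 22 23  9  2 22
dp:     1  1  1  2  3  1  1  3  4  2
Maximum is 4.

4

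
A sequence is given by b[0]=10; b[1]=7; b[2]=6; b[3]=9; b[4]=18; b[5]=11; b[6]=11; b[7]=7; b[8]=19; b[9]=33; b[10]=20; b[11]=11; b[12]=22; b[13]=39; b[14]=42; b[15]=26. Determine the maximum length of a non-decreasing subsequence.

Track the smallest tail for each achievable length (allowing ties):
10 → extends → [10]
7 → replaces 10 → [7]
6 → replaces 7 → [6]
9 → extends → [6, 9]
18 → extends → [6, 9, 18]
11 → replaces 18 → [6, 9, 11]
11 → extends → [6, 9, 11, 11]
7 → replaces 9 → [6, 7, 11, 11]
19 → extends → [6, 7, 11, 11, 19]
33 → extends → [6, 7, 11, 11, 19, 33]
20 → replaces 33 → [6, 7, 11, 11, 19, 20]
11 → replaces 19 → [6, 7, 11, 11, 11, 20]
22 → extends → [6, 7, 11, 11, 11, 20, 22]
39 → extends → [6, 7, 11, 11, 11, 20, 22, 39]
42 → extends → [6, 7, 11, 11, 11, 20, 22, 39, 42]
26 → replaces 39 → [6, 7, 11, 11, 11, 20, 22, 26, 42]
Nine tails, so the longest non-decreasing subsequence has length 9 (e.g. 7, 9, 11, 11, 19, 20, 22, 39, 42).

9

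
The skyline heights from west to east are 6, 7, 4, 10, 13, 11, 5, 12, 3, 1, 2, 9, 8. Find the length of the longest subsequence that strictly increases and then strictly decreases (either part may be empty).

inc[i] = longest strictly increasing subsequence ending at i; dec[i] = longest strictly decreasing subsequence starting at i:
i:      1  2  3  4  5  6  7  8  9 10 11 12 13
a[i]:   6  7  4 10 13 11  5 12  3  1  2  9  8
inc:    1  2  1  3  4  4  2  5  1  1  2  3  3
dec:    4  4  3  4  5  4  3  3  2  1  1  2  1
Best peak at i=5 (value 13): inc=4, dec=5, length 4+5−1 = 8.

8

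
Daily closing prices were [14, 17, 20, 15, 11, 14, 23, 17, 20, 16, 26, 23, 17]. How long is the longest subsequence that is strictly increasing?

Let dp[i] be the length of the longest such subsequence ending at index i:
i:      1  2  3  4  5  6  7  8  9 10 11 12 13
a[i]:  14 17 20 15 11 14 23 17 20 16 26 23 17
dp:     1  2  3  2  1  2  4  3  4  3  5  5  4
Maximum dp value is 5.

5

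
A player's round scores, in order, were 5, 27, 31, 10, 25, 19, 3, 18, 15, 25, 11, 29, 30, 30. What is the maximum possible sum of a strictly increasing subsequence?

Let S[i] be the best sum of a strictly increasing subsequence ending at i:
i:       1   2   3   4   5   6   7   8   9  10  11  12  13  14
a[i]:    5  27  31  10  25  19   3  18  15  25  11  29  30  30
S:       5  32  63  15  40  34   3  33  30  59  26  88 118 118
Maximum is 118 (e.g. 5 + 10 + 19 + 25 + 29 + 30).

118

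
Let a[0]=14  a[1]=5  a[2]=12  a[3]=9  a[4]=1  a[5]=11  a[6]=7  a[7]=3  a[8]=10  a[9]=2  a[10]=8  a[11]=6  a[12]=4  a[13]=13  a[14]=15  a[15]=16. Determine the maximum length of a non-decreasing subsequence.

6

Track the smallest tail for each achievable length (allowing ties):
14 → extends → [14]
5 → replaces 14 → [5]
12 → extends → [5, 12]
9 → replaces 12 → [5, 9]
1 → replaces 5 → [1, 9]
11 → extends → [1, 9, 11]
7 → replaces 9 → [1, 7, 11]
3 → replaces 7 → [1, 3, 11]
10 → replaces 11 → [1, 3, 10]
2 → replaces 3 → [1, 2, 10]
8 → replaces 10 → [1, 2, 8]
6 → replaces 8 → [1, 2, 6]
4 → replaces 6 → [1, 2, 4]
13 → extends → [1, 2, 4, 13]
15 → extends → [1, 2, 4, 13, 15]
16 → extends → [1, 2, 4, 13, 15, 16]
Six tails, so the longest non-decreasing subsequence has length 6 (e.g. 5, 9, 11, 13, 15, 16).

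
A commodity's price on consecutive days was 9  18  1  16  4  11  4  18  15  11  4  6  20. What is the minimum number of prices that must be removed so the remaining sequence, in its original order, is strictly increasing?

Fewest deletions = n − (longest strictly increasing subsequence).
i:      1  2  3  4  5  6  7  8  9 10 11 12 13
a[i]:   9 18  1 16  4 11  4 18 15 11  4  6 20
dp:     1  2  1  2  2  3  2  4  4  3  2  3  5
max dp = 5, so deletions = 13 − 5 = 8.

8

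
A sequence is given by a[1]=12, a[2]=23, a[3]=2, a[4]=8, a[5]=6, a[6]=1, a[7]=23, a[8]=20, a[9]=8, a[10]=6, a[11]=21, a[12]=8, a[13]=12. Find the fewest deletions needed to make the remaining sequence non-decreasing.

Fewest deletions = n − (longest non-decreasing subsequence).
Patience tails:
12 → extends → [12]
23 → extends → [12, 23]
2 → replaces 12 → [2, 23]
8 → replaces 23 → [2, 8]
6 → replaces 8 → [2, 6]
1 → replaces 2 → [1, 6]
23 → extends → [1, 6, 23]
20 → replaces 23 → [1, 6, 20]
8 → replaces 20 → [1, 6, 8]
6 → replaces 8 → [1, 6, 6]
21 → extends → [1, 6, 6, 21]
8 → replaces 21 → [1, 6, 6, 8]
12 → extends → [1, 6, 6, 8, 12]
Longest non-decreasing subsequence has length 5, so deletions = 13 − 5 = 8.

8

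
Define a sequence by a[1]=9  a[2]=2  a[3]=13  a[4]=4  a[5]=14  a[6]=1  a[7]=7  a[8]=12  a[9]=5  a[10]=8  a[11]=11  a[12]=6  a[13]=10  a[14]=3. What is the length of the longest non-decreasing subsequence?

Track the smallest tail for each achievable length (allowing ties):
9 → extends → [9]
2 → replaces 9 → [2]
13 → extends → [2, 13]
4 → replaces 13 → [2, 4]
14 → extends → [2, 4, 14]
1 → replaces 2 → [1, 4, 14]
7 → replaces 14 → [1, 4, 7]
12 → extends → [1, 4, 7, 12]
5 → replaces 7 → [1, 4, 5, 12]
8 → replaces 12 → [1, 4, 5, 8]
11 → extends → [1, 4, 5, 8, 11]
6 → replaces 8 → [1, 4, 5, 6, 11]
10 → replaces 11 → [1, 4, 5, 6, 10]
3 → replaces 4 → [1, 3, 5, 6, 10]
Five tails, so the longest non-decreasing subsequence has length 5 (e.g. 2, 4, 7, 8, 11).

5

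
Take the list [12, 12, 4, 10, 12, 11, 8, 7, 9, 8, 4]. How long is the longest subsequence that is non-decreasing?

3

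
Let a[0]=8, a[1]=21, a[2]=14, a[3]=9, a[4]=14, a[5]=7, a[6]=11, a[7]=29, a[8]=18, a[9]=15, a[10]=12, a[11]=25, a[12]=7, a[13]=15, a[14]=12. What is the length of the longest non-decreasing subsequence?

5

Let dp[i] be the length of the longest such subsequence ending at index i:
i:      0  1  2  3  4  5  6  7  8  9 10 11 12 13 14
a[i]:   8 21 14  9 14  7 11 29 18 15 12 25  7 15 12
dp:     1  2  2  2  3  1  3  4  4  4  4  5  2  5  5
Maximum dp value is 5.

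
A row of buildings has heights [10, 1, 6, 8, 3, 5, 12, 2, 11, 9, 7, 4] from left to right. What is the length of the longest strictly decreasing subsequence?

5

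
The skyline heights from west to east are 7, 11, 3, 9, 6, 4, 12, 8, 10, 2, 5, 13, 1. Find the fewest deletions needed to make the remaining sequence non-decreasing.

Fewest deletions = n − (longest non-decreasing subsequence).
i:      1  2  3  4  5  6  7  8  9 10 11 12 13
a[i]:   7 11  3  9  6  4 12  8 10  2  5 13  1
dp:     1  2  1  2  2  2  3  3  4  1  3  5  1
max dp = 5, so deletions = 13 − 5 = 8.

8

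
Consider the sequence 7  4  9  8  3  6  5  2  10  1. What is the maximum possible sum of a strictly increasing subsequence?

26

Let S[i] be the best sum of a strictly increasing subsequence ending at i:
i:      1  2  3  4  5  6  7  8  9 10
a[i]:   7  4  9  8  3  6  5  2 10  1
S:      7  4 16 15  3 10  9  2 26  1
Maximum is 26 (e.g. 7 + 9 + 10).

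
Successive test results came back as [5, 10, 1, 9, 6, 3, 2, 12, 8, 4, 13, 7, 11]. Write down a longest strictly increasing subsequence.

1, 3, 4, 7, 11

Patience tails give the LIS length; then backtrack through the dp parents:
5 → extends → [5]
10 → extends → [5, 10]
1 → replaces 5 → [1, 10]
9 → replaces 10 → [1, 9]
6 → replaces 9 → [1, 6]
3 → replaces 6 → [1, 3]
2 → replaces 3 → [1, 2]
12 → extends → [1, 2, 12]
8 → replaces 12 → [1, 2, 8]
4 → replaces 8 → [1, 2, 4]
13 → extends → [1, 2, 4, 13]
7 → replaces 13 → [1, 2, 4, 7]
11 → extends → [1, 2, 4, 7, 11]
Length 5; one witness is 1, 3, 4, 7, 11.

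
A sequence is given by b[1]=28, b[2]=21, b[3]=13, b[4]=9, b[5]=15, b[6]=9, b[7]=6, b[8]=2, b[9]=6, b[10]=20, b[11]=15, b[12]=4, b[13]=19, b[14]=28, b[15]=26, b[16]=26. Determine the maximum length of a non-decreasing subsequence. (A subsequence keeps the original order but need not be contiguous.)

6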